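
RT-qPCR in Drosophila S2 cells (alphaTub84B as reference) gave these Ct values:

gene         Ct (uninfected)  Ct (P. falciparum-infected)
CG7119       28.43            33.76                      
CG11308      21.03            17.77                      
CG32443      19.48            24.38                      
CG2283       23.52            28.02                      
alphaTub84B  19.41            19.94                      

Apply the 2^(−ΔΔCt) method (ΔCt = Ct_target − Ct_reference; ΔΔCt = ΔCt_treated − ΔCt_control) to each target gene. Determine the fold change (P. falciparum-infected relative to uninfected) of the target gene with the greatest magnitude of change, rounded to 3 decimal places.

0.036

CG7119: ΔΔCt = (33.76−19.94) − (28.43−19.41) = 13.82 − 9.02 = 4.80; fold change = 2^-4.80 = 0.036
CG11308: ΔΔCt = (17.77−19.94) − (21.03−19.41) = -2.17 − 1.62 = -3.79; fold change = 2^3.79 = 13.833
CG32443: ΔΔCt = (24.38−19.94) − (19.48−19.41) = 4.44 − 0.07 = 4.37; fold change = 2^-4.37 = 0.048
CG2283: ΔΔCt = (28.02−19.94) − (23.52−19.41) = 8.08 − 4.11 = 3.97; fold change = 2^-3.97 = 0.064
CG7119 has the largest |ΔΔCt| = 4.80.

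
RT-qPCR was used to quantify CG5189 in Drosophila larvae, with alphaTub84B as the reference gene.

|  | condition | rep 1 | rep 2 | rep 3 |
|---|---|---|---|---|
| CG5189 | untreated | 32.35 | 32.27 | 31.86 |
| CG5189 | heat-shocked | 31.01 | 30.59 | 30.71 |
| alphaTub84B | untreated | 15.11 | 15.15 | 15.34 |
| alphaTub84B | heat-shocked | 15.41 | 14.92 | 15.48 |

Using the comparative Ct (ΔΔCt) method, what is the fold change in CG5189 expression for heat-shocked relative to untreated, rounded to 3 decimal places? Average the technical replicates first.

2.751

Mean Ct: CG5189 untreated 32.160; CG5189 heat-shocked 30.770; alphaTub84B untreated 15.200; alphaTub84B heat-shocked 15.270
ΔCt(untreated) = 32.160 − 15.200 = 16.960
ΔCt(heat-shocked) = 30.770 − 15.270 = 15.500
ΔΔCt = 15.500 − 16.960 = -1.460
Fold change = 2^(−(-1.460)) = 2^1.460 = 2.7511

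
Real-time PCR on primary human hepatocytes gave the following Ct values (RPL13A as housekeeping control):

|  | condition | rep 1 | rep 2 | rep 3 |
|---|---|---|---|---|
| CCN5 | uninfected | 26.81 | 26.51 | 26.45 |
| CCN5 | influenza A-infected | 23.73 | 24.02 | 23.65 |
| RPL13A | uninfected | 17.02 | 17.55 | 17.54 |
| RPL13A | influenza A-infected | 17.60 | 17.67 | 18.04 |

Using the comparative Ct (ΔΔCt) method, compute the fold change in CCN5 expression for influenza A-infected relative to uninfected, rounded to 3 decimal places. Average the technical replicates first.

Mean Ct: CCN5 uninfected 26.590; CCN5 influenza A-infected 23.800; RPL13A uninfected 17.370; RPL13A influenza A-infected 17.770
ΔCt(uninfected) = 26.590 − 17.370 = 9.220
ΔCt(influenza A-infected) = 23.800 − 17.770 = 6.030
ΔΔCt = 6.030 − 9.220 = -3.190
Fold change = 2^(−(-3.190)) = 2^3.190 = 9.1261

9.126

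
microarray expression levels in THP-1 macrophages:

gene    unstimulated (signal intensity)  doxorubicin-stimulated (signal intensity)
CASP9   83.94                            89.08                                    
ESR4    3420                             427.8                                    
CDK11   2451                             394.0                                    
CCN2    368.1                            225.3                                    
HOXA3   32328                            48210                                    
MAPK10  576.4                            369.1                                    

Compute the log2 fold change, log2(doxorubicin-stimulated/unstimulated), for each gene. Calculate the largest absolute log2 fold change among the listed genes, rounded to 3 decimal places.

log2(89.08/83.94) = 0.086  (CASP9)
log2(427.8/3420) = -2.999  (ESR4)
log2(394.0/2451) = -2.637  (CDK11)
log2(225.3/368.1) = -0.708  (CCN2)
log2(48210/32328) = 0.577  (HOXA3)
log2(369.1/576.4) = -0.643  (MAPK10)
The largest magnitude belongs to ESR4.

2.999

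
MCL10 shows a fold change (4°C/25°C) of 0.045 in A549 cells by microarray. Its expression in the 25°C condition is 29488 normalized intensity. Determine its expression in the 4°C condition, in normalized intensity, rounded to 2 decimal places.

4°C expression = 29488 × 0.045 = 1326.96

1326.96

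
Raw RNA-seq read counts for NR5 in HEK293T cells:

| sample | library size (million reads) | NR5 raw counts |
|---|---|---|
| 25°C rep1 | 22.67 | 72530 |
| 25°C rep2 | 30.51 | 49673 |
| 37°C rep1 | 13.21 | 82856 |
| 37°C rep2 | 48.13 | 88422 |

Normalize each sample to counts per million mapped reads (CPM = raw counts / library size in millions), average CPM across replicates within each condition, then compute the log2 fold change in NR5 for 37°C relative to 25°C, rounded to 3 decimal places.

0.748

CPM(25°C rep1) = 72530 / 22.67 = 3199.3824
CPM(25°C rep2) = 49673 / 30.51 = 1628.0892
CPM(37°C rep1) = 82856 / 13.21 = 6272.2180
CPM(37°C rep2) = 88422 / 48.13 = 1837.1494
mean CPM(25°C) = 2413.7358; mean CPM(37°C) = 4054.6837
Fold change = 4054.6837 / 2413.7358 = 1.67984
log2(1.67984) = 0.7483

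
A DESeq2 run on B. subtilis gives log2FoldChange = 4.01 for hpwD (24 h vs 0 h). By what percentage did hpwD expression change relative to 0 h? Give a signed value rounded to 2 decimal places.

1511.13%

Fold change = 2^(4.01) = 16.1113
Percent change = (FC − 1) × 100% = (16.1113 − 1) × 100 = 1511.13%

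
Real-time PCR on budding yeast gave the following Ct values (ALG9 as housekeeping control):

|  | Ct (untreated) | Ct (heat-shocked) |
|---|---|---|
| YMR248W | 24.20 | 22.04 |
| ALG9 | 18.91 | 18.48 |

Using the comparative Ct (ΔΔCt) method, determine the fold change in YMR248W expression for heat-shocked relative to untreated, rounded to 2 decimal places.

ΔCt(untreated) = 24.200 − 18.910 = 5.290
ΔCt(heat-shocked) = 22.040 − 18.480 = 3.560
ΔΔCt = 3.560 − 5.290 = -1.730
Fold change = 2^(−(-1.730)) = 2^1.730 = 3.317

3.32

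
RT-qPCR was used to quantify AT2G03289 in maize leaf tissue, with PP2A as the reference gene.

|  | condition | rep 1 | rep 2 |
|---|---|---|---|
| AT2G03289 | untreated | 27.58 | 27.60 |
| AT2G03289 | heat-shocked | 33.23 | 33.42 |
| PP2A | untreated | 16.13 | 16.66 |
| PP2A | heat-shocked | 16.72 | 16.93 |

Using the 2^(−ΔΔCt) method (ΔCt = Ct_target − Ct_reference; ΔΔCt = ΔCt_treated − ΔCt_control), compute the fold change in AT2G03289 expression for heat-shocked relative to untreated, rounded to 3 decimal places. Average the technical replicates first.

0.025

Mean Ct: AT2G03289 untreated 27.590; AT2G03289 heat-shocked 33.325; PP2A untreated 16.395; PP2A heat-shocked 16.825
ΔCt(untreated) = 27.590 − 16.395 = 11.195
ΔCt(heat-shocked) = 33.325 − 16.825 = 16.500
ΔΔCt = 16.500 − 11.195 = 5.305
Fold change = 2^(−5.305) = 0.0253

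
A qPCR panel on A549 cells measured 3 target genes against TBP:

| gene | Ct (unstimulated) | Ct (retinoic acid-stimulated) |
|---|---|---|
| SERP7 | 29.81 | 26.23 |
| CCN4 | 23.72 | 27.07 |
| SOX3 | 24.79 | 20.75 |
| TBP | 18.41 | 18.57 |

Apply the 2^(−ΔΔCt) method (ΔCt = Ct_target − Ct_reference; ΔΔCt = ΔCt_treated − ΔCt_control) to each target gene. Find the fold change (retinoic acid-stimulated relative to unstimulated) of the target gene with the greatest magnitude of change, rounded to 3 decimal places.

18.379

SERP7: ΔΔCt = (26.23−18.57) − (29.81−18.41) = 7.66 − 11.40 = -3.74; fold change = 2^3.74 = 13.361
CCN4: ΔΔCt = (27.07−18.57) − (23.72−18.41) = 8.50 − 5.31 = 3.19; fold change = 2^-3.19 = 0.110
SOX3: ΔΔCt = (20.75−18.57) − (24.79−18.41) = 2.18 − 6.38 = -4.20; fold change = 2^4.20 = 18.379
SOX3 has the largest |ΔΔCt| = 4.20.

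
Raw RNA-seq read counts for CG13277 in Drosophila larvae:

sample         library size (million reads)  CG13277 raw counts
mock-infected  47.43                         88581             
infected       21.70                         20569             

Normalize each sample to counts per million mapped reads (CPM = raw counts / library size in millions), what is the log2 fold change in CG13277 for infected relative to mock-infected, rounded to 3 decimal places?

-0.978

CPM(mock-infected) = 88581 / 47.43 = 1867.6154
CPM(infected) = 20569 / 21.70 = 947.8802
Fold change = 947.8802 / 1867.6154 = 0.50753
log2(0.50753) = -0.9784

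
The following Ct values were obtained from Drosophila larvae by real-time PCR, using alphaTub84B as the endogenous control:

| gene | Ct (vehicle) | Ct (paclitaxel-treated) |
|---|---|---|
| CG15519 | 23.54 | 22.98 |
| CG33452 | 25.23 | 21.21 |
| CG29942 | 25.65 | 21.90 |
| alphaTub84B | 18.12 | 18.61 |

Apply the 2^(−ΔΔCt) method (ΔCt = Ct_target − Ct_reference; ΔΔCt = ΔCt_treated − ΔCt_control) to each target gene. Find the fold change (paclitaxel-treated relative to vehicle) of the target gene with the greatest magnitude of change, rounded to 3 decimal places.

22.785

CG15519: ΔΔCt = (22.98−18.61) − (23.54−18.12) = 4.37 − 5.42 = -1.05; fold change = 2^1.05 = 2.071
CG33452: ΔΔCt = (21.21−18.61) − (25.23−18.12) = 2.60 − 7.11 = -4.51; fold change = 2^4.51 = 22.785
CG29942: ΔΔCt = (21.90−18.61) − (25.65−18.12) = 3.29 − 7.53 = -4.24; fold change = 2^4.24 = 18.896
CG33452 has the largest |ΔΔCt| = 4.51.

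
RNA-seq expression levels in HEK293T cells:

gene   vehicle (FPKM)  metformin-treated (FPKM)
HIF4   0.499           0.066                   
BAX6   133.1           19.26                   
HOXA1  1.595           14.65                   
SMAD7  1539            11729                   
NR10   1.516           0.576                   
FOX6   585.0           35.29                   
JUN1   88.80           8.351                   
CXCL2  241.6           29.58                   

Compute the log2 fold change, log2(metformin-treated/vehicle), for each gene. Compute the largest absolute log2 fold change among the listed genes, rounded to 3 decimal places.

log2(0.066/0.499) = -2.919  (HIF4)
log2(19.26/133.1) = -2.789  (BAX6)
log2(14.65/1.595) = 3.199  (HOXA1)
log2(11729/1539) = 2.930  (SMAD7)
log2(0.576/1.516) = -1.396  (NR10)
log2(35.29/585.0) = -4.051  (FOX6)
log2(8.351/88.80) = -3.411  (JUN1)
log2(29.58/241.6) = -3.030  (CXCL2)
The largest magnitude belongs to FOX6.

4.051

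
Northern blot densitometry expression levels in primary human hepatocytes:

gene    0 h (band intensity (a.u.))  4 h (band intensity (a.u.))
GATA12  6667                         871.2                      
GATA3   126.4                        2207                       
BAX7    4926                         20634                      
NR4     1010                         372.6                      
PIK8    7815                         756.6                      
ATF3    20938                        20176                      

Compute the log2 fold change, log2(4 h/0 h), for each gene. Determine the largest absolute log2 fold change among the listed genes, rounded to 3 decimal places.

4.126

log2(871.2/6667) = -2.936  (GATA12)
log2(2207/126.4) = 4.126  (GATA3)
log2(20634/4926) = 2.067  (BAX7)
log2(372.6/1010) = -1.439  (NR4)
log2(756.6/7815) = -3.369  (PIK8)
log2(20176/20938) = -0.053  (ATF3)
The largest magnitude belongs to GATA3.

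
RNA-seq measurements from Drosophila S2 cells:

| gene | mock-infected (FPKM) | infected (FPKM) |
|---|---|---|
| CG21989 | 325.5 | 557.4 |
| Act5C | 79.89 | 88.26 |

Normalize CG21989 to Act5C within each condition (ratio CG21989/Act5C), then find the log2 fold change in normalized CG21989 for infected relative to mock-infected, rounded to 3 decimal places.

0.632

CG21989/Act5C (mock-infected) = 325.5 / 79.89 = 4.0744
CG21989/Act5C (infected) = 557.4 / 88.26 = 6.3154
Fold change = 6.3154 / 4.0744 = 1.5500
log2(1.5500) = 0.6323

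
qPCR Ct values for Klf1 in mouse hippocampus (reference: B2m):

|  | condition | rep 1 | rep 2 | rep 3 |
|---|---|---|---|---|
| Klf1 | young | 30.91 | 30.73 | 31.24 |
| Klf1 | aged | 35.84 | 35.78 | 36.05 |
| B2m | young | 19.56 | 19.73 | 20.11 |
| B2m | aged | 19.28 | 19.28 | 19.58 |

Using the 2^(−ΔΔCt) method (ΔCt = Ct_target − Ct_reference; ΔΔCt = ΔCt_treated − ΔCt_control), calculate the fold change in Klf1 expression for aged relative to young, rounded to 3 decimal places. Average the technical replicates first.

0.025

Mean Ct: Klf1 young 30.960; Klf1 aged 35.890; B2m young 19.800; B2m aged 19.380
ΔCt(young) = 30.960 − 19.800 = 11.160
ΔCt(aged) = 35.890 − 19.380 = 16.510
ΔΔCt = 16.510 − 11.160 = 5.350
Fold change = 2^(−5.350) = 0.0245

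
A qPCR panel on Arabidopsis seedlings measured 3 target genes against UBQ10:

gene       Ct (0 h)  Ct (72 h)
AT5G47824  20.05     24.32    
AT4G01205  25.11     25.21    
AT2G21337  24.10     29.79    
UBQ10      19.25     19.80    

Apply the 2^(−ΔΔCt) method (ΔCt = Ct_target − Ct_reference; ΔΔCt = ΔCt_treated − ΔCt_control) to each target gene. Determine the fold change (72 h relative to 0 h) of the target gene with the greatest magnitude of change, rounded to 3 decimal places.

0.028

AT5G47824: ΔΔCt = (24.32−19.80) − (20.05−19.25) = 4.52 − 0.80 = 3.72; fold change = 2^-3.72 = 0.076
AT4G01205: ΔΔCt = (25.21−19.80) − (25.11−19.25) = 5.41 − 5.86 = -0.45; fold change = 2^0.45 = 1.366
AT2G21337: ΔΔCt = (29.79−19.80) − (24.10−19.25) = 9.99 − 4.85 = 5.14; fold change = 2^-5.14 = 0.028
AT2G21337 has the largest |ΔΔCt| = 5.14.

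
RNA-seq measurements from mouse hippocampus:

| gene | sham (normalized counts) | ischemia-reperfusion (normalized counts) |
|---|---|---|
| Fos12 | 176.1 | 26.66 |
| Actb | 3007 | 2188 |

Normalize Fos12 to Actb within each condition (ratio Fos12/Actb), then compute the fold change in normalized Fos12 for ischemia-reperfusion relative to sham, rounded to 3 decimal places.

0.208

Fos12/Actb (sham) = 176.1 / 3007 = 0.058563
Fos12/Actb (ischemia-reperfusion) = 26.66 / 2188 = 0.012185
Fold change = 0.012185 / 0.058563 = 0.2081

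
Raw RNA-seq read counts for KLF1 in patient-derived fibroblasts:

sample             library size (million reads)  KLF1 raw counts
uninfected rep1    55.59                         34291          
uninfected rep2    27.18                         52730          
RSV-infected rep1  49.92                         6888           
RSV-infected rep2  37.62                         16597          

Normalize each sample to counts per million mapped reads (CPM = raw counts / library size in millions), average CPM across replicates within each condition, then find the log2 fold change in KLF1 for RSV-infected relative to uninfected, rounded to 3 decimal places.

CPM(uninfected rep1) = 34291 / 55.59 = 616.8555
CPM(uninfected rep2) = 52730 / 27.18 = 1940.0294
CPM(RSV-infected rep1) = 6888 / 49.92 = 137.9808
CPM(RSV-infected rep2) = 16597 / 37.62 = 441.1749
mean CPM(uninfected) = 1278.4425; mean CPM(RSV-infected) = 289.5778
Fold change = 289.5778 / 1278.4425 = 0.22651
log2(0.22651) = -2.1424

-2.142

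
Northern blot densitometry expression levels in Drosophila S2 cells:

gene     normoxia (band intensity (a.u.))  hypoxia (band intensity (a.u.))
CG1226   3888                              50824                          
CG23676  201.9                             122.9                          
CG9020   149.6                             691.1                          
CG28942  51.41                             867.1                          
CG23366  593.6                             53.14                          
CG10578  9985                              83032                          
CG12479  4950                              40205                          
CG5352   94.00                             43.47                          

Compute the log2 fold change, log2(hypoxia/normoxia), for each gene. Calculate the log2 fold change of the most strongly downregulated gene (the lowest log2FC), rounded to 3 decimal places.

log2(50824/3888) = 3.708  (CG1226)
log2(122.9/201.9) = -0.716  (CG23676)
log2(691.1/149.6) = 2.208  (CG9020)
log2(867.1/51.41) = 4.076  (CG28942)
log2(53.14/593.6) = -3.482  (CG23366)
log2(83032/9985) = 3.056  (CG10578)
log2(40205/4950) = 3.022  (CG12479)
log2(43.47/94.00) = -1.113  (CG5352)
CG23366 is most strongly downregulated.

-3.482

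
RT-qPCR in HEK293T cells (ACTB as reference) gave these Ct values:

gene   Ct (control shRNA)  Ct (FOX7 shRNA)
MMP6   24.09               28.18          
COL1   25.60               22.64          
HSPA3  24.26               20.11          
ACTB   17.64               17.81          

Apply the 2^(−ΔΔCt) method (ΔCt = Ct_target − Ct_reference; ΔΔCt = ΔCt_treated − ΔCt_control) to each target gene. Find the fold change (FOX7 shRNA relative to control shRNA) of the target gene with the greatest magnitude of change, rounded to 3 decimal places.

19.973

MMP6: ΔΔCt = (28.18−17.81) − (24.09−17.64) = 10.37 − 6.45 = 3.92; fold change = 2^-3.92 = 0.066
COL1: ΔΔCt = (22.64−17.81) − (25.60−17.64) = 4.83 − 7.96 = -3.13; fold change = 2^3.13 = 8.754
HSPA3: ΔΔCt = (20.11−17.81) − (24.26−17.64) = 2.30 − 6.62 = -4.32; fold change = 2^4.32 = 19.973
HSPA3 has the largest |ΔΔCt| = 4.32.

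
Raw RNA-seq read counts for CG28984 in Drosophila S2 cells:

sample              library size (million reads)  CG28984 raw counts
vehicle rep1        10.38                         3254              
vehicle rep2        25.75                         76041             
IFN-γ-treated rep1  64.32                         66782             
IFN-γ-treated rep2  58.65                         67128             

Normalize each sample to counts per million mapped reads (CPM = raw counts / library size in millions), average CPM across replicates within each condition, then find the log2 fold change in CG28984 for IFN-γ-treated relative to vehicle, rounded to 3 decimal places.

-0.582

CPM(vehicle rep1) = 3254 / 10.38 = 313.4875
CPM(vehicle rep2) = 76041 / 25.75 = 2953.0485
CPM(IFN-γ-treated rep1) = 66782 / 64.32 = 1038.2774
CPM(IFN-γ-treated rep2) = 67128 / 58.65 = 1144.5524
mean CPM(vehicle) = 1633.2680; mean CPM(IFN-γ-treated) = 1091.4149
Fold change = 1091.4149 / 1633.2680 = 0.66824
log2(0.66824) = -0.5816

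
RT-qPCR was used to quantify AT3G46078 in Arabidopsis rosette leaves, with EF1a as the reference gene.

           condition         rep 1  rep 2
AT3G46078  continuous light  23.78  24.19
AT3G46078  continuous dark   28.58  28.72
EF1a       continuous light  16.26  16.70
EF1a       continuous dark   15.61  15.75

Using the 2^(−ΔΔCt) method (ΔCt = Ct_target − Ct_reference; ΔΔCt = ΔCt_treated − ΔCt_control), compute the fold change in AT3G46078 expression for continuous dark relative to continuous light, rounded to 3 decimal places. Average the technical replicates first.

0.023

Mean Ct: AT3G46078 continuous light 23.985; AT3G46078 continuous dark 28.650; EF1a continuous light 16.480; EF1a continuous dark 15.680
ΔCt(continuous light) = 23.985 − 16.480 = 7.505
ΔCt(continuous dark) = 28.650 − 15.680 = 12.970
ΔΔCt = 12.970 − 7.505 = 5.465
Fold change = 2^(−5.465) = 0.0226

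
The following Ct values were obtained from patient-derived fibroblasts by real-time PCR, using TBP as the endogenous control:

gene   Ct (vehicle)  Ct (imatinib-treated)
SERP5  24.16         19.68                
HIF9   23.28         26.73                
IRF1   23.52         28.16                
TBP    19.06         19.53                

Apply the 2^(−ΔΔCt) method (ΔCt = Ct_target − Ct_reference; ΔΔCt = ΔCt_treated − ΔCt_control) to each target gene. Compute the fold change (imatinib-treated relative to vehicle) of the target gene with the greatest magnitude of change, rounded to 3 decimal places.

30.910

SERP5: ΔΔCt = (19.68−19.53) − (24.16−19.06) = 0.15 − 5.10 = -4.95; fold change = 2^4.95 = 30.910
HIF9: ΔΔCt = (26.73−19.53) − (23.28−19.06) = 7.20 − 4.22 = 2.98; fold change = 2^-2.98 = 0.127
IRF1: ΔΔCt = (28.16−19.53) − (23.52−19.06) = 8.63 − 4.46 = 4.17; fold change = 2^-4.17 = 0.056
SERP5 has the largest |ΔΔCt| = 4.95.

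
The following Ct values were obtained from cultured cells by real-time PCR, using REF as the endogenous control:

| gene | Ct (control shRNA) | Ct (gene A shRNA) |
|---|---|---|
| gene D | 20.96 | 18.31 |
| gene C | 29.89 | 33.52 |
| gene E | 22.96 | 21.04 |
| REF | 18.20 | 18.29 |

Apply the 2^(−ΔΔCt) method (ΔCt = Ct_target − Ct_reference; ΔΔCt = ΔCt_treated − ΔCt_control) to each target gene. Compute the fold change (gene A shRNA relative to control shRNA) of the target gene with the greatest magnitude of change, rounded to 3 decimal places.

gene D: ΔΔCt = (18.31−18.29) − (20.96−18.20) = 0.02 − 2.76 = -2.74; fold change = 2^2.74 = 6.681
gene C: ΔΔCt = (33.52−18.29) − (29.89−18.20) = 15.23 − 11.69 = 3.54; fold change = 2^-3.54 = 0.086
gene E: ΔΔCt = (21.04−18.29) − (22.96−18.20) = 2.75 − 4.76 = -2.01; fold change = 2^2.01 = 4.028
gene C has the largest |ΔΔCt| = 3.54.

0.086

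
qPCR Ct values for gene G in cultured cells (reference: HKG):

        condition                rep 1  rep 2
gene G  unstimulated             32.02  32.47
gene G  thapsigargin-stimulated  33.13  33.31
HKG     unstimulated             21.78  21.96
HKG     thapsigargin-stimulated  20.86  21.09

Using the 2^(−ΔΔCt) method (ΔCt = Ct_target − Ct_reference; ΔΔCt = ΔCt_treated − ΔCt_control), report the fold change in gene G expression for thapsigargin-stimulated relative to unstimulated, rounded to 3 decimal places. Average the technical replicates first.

0.274

Mean Ct: gene G unstimulated 32.245; gene G thapsigargin-stimulated 33.220; HKG unstimulated 21.870; HKG thapsigargin-stimulated 20.975
ΔCt(unstimulated) = 32.245 − 21.870 = 10.375
ΔCt(thapsigargin-stimulated) = 33.220 − 20.975 = 12.245
ΔΔCt = 12.245 − 10.375 = 1.870
Fold change = 2^(−1.870) = 0.2736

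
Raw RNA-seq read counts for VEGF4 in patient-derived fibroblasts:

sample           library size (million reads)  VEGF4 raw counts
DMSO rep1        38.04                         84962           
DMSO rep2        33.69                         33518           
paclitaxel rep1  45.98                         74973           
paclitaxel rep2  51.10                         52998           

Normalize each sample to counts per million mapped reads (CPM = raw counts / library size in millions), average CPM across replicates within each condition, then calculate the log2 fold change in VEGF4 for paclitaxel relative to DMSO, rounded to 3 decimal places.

CPM(DMSO rep1) = 84962 / 38.04 = 2233.4911
CPM(DMSO rep2) = 33518 / 33.69 = 994.8946
CPM(paclitaxel rep1) = 74973 / 45.98 = 1630.5568
CPM(paclitaxel rep2) = 52998 / 51.10 = 1037.1429
mean CPM(DMSO) = 1614.1928; mean CPM(paclitaxel) = 1333.8498
Fold change = 1333.8498 / 1614.1928 = 0.82633
log2(0.82633) = -0.2752

-0.275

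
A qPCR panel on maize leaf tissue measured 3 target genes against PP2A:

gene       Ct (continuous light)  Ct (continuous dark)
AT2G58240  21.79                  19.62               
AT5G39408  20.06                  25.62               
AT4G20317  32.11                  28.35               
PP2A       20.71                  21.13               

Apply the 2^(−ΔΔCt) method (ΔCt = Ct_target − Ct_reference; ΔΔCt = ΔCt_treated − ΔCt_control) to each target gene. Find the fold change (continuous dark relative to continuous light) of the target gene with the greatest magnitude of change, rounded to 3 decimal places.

AT2G58240: ΔΔCt = (19.62−21.13) − (21.79−20.71) = -1.51 − 1.08 = -2.59; fold change = 2^2.59 = 6.021
AT5G39408: ΔΔCt = (25.62−21.13) − (20.06−20.71) = 4.49 − (-0.65) = 5.14; fold change = 2^-5.14 = 0.028
AT4G20317: ΔΔCt = (28.35−21.13) − (32.11−20.71) = 7.22 − 11.40 = -4.18; fold change = 2^4.18 = 18.126
AT5G39408 has the largest |ΔΔCt| = 5.14.

0.028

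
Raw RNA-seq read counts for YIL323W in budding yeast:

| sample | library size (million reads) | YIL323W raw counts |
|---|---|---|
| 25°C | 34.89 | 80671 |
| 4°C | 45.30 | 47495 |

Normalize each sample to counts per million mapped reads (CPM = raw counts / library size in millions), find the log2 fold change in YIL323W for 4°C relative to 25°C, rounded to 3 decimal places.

-1.141

CPM(25°C) = 80671 / 34.89 = 2312.1525
CPM(4°C) = 47495 / 45.30 = 1048.4547
Fold change = 1048.4547 / 2312.1525 = 0.45345
log2(0.45345) = -1.1410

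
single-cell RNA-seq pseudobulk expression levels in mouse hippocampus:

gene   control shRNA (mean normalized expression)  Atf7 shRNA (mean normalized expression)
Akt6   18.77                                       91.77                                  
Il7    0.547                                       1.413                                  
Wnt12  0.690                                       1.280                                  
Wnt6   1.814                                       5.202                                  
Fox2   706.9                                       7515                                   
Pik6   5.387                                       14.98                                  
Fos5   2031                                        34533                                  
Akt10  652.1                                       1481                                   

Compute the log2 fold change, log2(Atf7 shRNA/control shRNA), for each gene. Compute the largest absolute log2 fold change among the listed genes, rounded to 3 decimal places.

4.088

log2(91.77/18.77) = 2.290  (Akt6)
log2(1.413/0.547) = 1.369  (Il7)
log2(1.280/0.690) = 0.891  (Wnt12)
log2(5.202/1.814) = 1.520  (Wnt6)
log2(7515/706.9) = 3.410  (Fox2)
log2(14.98/5.387) = 1.475  (Pik6)
log2(34533/2031) = 4.088  (Fos5)
log2(1481/652.1) = 1.183  (Akt10)
The largest magnitude belongs to Fos5.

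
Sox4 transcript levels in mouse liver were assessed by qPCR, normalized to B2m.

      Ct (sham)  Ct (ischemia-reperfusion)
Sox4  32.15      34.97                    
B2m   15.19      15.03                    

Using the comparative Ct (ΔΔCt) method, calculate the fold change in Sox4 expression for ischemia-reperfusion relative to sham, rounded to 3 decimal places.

ΔCt(sham) = 32.150 − 15.190 = 16.960
ΔCt(ischemia-reperfusion) = 34.970 − 15.030 = 19.940
ΔΔCt = 19.940 − 16.960 = 2.980
Fold change = 2^(−2.980) = 0.1267

0.127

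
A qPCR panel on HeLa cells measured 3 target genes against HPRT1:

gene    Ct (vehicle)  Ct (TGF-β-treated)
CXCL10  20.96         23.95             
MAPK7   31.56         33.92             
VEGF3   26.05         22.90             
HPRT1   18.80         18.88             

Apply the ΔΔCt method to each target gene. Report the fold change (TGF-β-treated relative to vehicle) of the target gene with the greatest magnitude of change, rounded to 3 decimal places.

9.383

CXCL10: ΔΔCt = (23.95−18.88) − (20.96−18.80) = 5.07 − 2.16 = 2.91; fold change = 2^-2.91 = 0.133
MAPK7: ΔΔCt = (33.92−18.88) − (31.56−18.80) = 15.04 − 12.76 = 2.28; fold change = 2^-2.28 = 0.206
VEGF3: ΔΔCt = (22.90−18.88) − (26.05−18.80) = 4.02 − 7.25 = -3.23; fold change = 2^3.23 = 9.383
VEGF3 has the largest |ΔΔCt| = 3.23.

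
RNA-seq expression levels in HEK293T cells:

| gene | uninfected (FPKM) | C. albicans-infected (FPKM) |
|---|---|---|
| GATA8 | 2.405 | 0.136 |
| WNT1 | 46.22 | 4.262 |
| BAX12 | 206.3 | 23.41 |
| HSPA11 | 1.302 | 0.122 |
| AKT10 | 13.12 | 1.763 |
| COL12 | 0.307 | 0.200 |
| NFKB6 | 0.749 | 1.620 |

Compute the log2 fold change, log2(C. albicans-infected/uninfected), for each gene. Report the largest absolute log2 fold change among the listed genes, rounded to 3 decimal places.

log2(0.136/2.405) = -4.144  (GATA8)
log2(4.262/46.22) = -3.439  (WNT1)
log2(23.41/206.3) = -3.140  (BAX12)
log2(0.122/1.302) = -3.416  (HSPA11)
log2(1.763/13.12) = -2.896  (AKT10)
log2(0.200/0.307) = -0.618  (COL12)
log2(1.620/0.749) = 1.113  (NFKB6)
The largest magnitude belongs to GATA8.

4.144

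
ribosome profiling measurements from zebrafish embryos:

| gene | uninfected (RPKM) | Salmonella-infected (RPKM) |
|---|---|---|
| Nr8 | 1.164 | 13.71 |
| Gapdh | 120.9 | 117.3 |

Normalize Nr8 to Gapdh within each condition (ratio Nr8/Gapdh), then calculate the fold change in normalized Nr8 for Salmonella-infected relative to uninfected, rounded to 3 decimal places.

12.140

Nr8/Gapdh (uninfected) = 1.164 / 120.9 = 0.0096278
Nr8/Gapdh (Salmonella-infected) = 13.71 / 117.3 = 0.11688
Fold change = 0.11688 / 0.0096278 = 12.1398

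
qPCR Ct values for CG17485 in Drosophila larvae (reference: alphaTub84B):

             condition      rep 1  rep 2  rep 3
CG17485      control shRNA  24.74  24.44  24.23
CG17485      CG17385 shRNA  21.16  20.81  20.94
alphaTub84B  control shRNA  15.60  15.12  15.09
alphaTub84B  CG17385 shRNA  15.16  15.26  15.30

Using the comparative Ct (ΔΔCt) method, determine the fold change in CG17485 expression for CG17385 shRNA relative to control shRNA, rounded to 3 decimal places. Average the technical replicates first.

Mean Ct: CG17485 control shRNA 24.470; CG17485 CG17385 shRNA 20.970; alphaTub84B control shRNA 15.270; alphaTub84B CG17385 shRNA 15.240
ΔCt(control shRNA) = 24.470 − 15.270 = 9.200
ΔCt(CG17385 shRNA) = 20.970 − 15.240 = 5.730
ΔΔCt = 5.730 − 9.200 = -3.470
Fold change = 2^(−(-3.470)) = 2^3.470 = 11.0809

11.081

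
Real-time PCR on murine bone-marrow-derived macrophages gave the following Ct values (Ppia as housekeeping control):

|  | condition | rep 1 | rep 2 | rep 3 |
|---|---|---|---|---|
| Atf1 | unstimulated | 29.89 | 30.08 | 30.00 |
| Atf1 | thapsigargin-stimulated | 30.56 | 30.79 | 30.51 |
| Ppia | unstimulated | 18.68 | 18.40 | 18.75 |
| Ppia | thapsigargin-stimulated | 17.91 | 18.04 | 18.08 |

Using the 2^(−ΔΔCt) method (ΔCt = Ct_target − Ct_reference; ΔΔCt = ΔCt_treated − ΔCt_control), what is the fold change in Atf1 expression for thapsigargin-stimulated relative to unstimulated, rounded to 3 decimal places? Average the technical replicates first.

0.426

Mean Ct: Atf1 unstimulated 29.990; Atf1 thapsigargin-stimulated 30.620; Ppia unstimulated 18.610; Ppia thapsigargin-stimulated 18.010
ΔCt(unstimulated) = 29.990 − 18.610 = 11.380
ΔCt(thapsigargin-stimulated) = 30.620 − 18.010 = 12.610
ΔΔCt = 12.610 − 11.380 = 1.230
Fold change = 2^(−1.230) = 0.4263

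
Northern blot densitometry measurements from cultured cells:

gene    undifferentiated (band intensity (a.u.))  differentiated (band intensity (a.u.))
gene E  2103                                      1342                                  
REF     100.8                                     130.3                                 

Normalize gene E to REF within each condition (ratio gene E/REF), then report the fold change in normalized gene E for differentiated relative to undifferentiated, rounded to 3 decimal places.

0.494

gene E/REF (undifferentiated) = 2103 / 100.8 = 20.863
gene E/REF (differentiated) = 1342 / 130.3 = 10.299
Fold change = 10.299 / 20.863 = 0.4937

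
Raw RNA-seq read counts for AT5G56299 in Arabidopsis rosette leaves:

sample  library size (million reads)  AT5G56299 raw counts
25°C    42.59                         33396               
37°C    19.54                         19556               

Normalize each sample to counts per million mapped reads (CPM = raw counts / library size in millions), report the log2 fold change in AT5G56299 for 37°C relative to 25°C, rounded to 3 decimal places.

0.352

CPM(25°C) = 33396 / 42.59 = 784.1277
CPM(37°C) = 19556 / 19.54 = 1000.8188
Fold change = 1000.8188 / 784.1277 = 1.27635
log2(1.27635) = 0.3520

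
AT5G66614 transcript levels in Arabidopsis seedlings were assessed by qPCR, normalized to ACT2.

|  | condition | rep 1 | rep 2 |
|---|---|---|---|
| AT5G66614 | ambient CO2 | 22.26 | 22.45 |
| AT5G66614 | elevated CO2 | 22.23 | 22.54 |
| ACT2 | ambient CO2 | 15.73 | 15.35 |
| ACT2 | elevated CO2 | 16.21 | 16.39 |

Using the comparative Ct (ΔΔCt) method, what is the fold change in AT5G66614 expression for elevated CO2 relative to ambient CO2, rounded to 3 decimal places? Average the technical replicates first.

1.659

Mean Ct: AT5G66614 ambient CO2 22.355; AT5G66614 elevated CO2 22.385; ACT2 ambient CO2 15.540; ACT2 elevated CO2 16.300
ΔCt(ambient CO2) = 22.355 − 15.540 = 6.815
ΔCt(elevated CO2) = 22.385 − 16.300 = 6.085
ΔΔCt = 6.085 − 6.815 = -0.730
Fold change = 2^(−(-0.730)) = 2^0.730 = 1.6586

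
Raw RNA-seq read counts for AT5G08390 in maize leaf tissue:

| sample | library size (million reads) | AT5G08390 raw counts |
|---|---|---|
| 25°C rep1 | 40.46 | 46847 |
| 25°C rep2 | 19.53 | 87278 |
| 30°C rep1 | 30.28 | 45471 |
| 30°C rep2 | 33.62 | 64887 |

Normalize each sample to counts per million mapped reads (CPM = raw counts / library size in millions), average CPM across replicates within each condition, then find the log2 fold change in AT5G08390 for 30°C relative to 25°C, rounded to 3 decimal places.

CPM(25°C rep1) = 46847 / 40.46 = 1157.8596
CPM(25°C rep2) = 87278 / 19.53 = 4468.9196
CPM(30°C rep1) = 45471 / 30.28 = 1501.6843
CPM(30°C rep2) = 64887 / 33.62 = 1930.0119
mean CPM(25°C) = 2813.3896; mean CPM(30°C) = 1715.8481
Fold change = 1715.8481 / 2813.3896 = 0.60989
log2(0.60989) = -0.7134

-0.713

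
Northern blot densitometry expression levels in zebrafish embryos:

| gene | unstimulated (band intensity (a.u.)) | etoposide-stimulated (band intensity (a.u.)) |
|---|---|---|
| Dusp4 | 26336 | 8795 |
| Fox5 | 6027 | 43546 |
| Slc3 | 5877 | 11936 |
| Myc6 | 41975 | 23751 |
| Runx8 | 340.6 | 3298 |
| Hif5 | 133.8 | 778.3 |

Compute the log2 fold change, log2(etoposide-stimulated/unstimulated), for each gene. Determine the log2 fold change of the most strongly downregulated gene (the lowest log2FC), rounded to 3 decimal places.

log2(8795/26336) = -1.582  (Dusp4)
log2(43546/6027) = 2.853  (Fox5)
log2(11936/5877) = 1.022  (Slc3)
log2(23751/41975) = -0.822  (Myc6)
log2(3298/340.6) = 3.275  (Runx8)
log2(778.3/133.8) = 2.540  (Hif5)
Dusp4 is most strongly downregulated.

-1.582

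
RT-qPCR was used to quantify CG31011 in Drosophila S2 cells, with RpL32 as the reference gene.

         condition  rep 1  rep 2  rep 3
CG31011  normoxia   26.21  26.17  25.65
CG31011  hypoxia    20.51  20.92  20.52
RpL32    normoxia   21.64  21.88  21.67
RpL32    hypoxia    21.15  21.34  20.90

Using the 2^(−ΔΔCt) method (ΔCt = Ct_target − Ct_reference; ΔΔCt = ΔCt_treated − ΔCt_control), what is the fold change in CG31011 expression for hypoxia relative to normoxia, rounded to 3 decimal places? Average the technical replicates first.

27.096

Mean Ct: CG31011 normoxia 26.010; CG31011 hypoxia 20.650; RpL32 normoxia 21.730; RpL32 hypoxia 21.130
ΔCt(normoxia) = 26.010 − 21.730 = 4.280
ΔCt(hypoxia) = 20.650 − 21.130 = -0.480
ΔΔCt = -0.480 − 4.280 = -4.760
Fold change = 2^(−(-4.760)) = 2^4.760 = 27.0958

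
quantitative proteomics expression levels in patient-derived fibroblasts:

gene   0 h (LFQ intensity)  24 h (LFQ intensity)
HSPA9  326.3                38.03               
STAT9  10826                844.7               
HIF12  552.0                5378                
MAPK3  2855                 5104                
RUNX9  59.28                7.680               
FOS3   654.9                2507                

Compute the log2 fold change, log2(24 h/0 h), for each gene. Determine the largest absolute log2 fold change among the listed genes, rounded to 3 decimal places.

3.680

log2(38.03/326.3) = -3.101  (HSPA9)
log2(844.7/10826) = -3.680  (STAT9)
log2(5378/552.0) = 3.284  (HIF12)
log2(5104/2855) = 0.838  (MAPK3)
log2(7.680/59.28) = -2.948  (RUNX9)
log2(2507/654.9) = 1.937  (FOS3)
The largest magnitude belongs to STAT9.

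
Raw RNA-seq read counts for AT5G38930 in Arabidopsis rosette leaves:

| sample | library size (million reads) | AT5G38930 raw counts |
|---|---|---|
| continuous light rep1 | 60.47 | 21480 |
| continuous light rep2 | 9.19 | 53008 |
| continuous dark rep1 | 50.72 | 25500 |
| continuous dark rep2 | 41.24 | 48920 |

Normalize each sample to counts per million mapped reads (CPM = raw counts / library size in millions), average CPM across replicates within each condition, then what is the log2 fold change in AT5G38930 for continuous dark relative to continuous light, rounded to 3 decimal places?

CPM(continuous light rep1) = 21480 / 60.47 = 355.2175
CPM(continuous light rep2) = 53008 / 9.19 = 5768.0087
CPM(continuous dark rep1) = 25500 / 50.72 = 502.7603
CPM(continuous dark rep2) = 48920 / 41.24 = 1186.2270
mean CPM(continuous light) = 3061.6131; mean CPM(continuous dark) = 844.4936
Fold change = 844.4936 / 3061.6131 = 0.27583
log2(0.27583) = -1.8581

-1.858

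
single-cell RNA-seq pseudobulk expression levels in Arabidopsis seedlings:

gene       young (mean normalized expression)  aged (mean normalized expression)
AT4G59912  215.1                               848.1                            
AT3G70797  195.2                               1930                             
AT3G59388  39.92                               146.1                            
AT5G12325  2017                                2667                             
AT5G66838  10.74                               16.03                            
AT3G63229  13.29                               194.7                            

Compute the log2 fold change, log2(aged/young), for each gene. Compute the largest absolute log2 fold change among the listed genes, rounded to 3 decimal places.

log2(848.1/215.1) = 1.979  (AT4G59912)
log2(1930/195.2) = 3.306  (AT3G70797)
log2(146.1/39.92) = 1.872  (AT3G59388)
log2(2667/2017) = 0.403  (AT5G12325)
log2(16.03/10.74) = 0.578  (AT5G66838)
log2(194.7/13.29) = 3.873  (AT3G63229)
The largest magnitude belongs to AT3G63229.

3.873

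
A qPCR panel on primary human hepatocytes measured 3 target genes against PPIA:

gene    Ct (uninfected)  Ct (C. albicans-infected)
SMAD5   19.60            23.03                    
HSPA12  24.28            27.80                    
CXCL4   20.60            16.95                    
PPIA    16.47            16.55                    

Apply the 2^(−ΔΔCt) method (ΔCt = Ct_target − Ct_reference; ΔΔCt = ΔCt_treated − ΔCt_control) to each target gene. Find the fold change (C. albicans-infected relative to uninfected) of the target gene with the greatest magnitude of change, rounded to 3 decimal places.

SMAD5: ΔΔCt = (23.03−16.55) − (19.60−16.47) = 6.48 − 3.13 = 3.35; fold change = 2^-3.35 = 0.098
HSPA12: ΔΔCt = (27.80−16.55) − (24.28−16.47) = 11.25 − 7.81 = 3.44; fold change = 2^-3.44 = 0.092
CXCL4: ΔΔCt = (16.95−16.55) − (20.60−16.47) = 0.40 − 4.13 = -3.73; fold change = 2^3.73 = 13.269
CXCL4 has the largest |ΔΔCt| = 3.73.

13.269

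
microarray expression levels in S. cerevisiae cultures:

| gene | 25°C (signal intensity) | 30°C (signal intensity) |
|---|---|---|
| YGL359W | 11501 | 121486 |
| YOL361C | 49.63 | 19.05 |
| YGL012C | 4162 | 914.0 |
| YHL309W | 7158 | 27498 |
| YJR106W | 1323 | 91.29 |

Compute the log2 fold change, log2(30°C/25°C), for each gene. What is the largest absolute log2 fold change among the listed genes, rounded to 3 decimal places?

3.857

log2(121486/11501) = 3.401  (YGL359W)
log2(19.05/49.63) = -1.381  (YOL361C)
log2(914.0/4162) = -2.187  (YGL012C)
log2(27498/7158) = 1.942  (YHL309W)
log2(91.29/1323) = -3.857  (YJR106W)
The largest magnitude belongs to YJR106W.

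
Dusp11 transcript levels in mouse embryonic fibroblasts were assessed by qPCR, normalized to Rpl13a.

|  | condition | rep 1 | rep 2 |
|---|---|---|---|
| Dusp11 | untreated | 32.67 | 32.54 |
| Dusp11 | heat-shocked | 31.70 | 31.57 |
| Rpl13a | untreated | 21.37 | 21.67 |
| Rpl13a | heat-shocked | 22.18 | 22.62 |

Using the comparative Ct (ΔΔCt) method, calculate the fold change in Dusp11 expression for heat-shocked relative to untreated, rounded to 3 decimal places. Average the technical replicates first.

Mean Ct: Dusp11 untreated 32.605; Dusp11 heat-shocked 31.635; Rpl13a untreated 21.520; Rpl13a heat-shocked 22.400
ΔCt(untreated) = 32.605 − 21.520 = 11.085
ΔCt(heat-shocked) = 31.635 − 22.400 = 9.235
ΔΔCt = 9.235 − 11.085 = -1.850
Fold change = 2^(−(-1.850)) = 2^1.850 = 3.6050

3.605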